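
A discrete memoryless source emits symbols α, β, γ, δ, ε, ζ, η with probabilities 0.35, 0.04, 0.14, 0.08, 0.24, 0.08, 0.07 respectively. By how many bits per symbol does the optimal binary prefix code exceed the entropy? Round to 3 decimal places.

0.061 bits

Entropy H = −Σ p log₂ p ≈ 2.4587 bits.
Huffman merges: 1/25+7/100→11/100; 2/25+2/25→4/25; 11/100+7/50→1/4; 4/25+6/25→2/5; 1/4+7/20→3/5; 2/5+3/5→1. L = 63/25 ≈ 2.5200.
L − H = 2.5200 − 2.4587 = 0.061 bits.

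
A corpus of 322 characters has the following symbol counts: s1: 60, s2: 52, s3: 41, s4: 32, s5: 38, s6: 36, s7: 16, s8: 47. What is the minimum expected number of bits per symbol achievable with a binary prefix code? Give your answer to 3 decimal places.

Probabilities are the counts divided by 322.
Repeatedly combine the two least-probable nodes; the expected code length is the sum of the merged weights.
merge 8/161 + 16/161 → 24/161
merge 18/161 + 19/161 → 37/161
merge 41/322 + 47/322 → 44/161
merge 24/161 + 26/161 → 50/161
merge 30/161 + 37/161 → 67/161
merge 44/161 + 50/161 → 94/161
merge 67/161 + 94/161 → 1
L = 24/161 + 37/161 + 44/161 + 50/161 + 67/161 + 94/161 + 1 = 477/161 ≈ 2.963 bits/symbol.

2.963 bits/symbol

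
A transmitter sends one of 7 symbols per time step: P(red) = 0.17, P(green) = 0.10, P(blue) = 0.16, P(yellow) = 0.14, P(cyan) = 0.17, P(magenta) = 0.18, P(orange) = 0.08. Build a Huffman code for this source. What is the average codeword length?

Repeatedly combine the two least-probable nodes; the expected code length is the sum of the merged weights.
merge 2/25 + 1/10 → 9/50
merge 7/50 + 4/25 → 3/10
merge 17/100 + 17/100 → 17/50
merge 9/50 + 9/50 → 9/25
merge 3/10 + 17/50 → 16/25
merge 9/25 + 16/25 → 1
L = 9/50 + 3/10 + 17/50 + 9/25 + 16/25 + 1 = 141/50 = 2.82 bits/symbol.

2.82 bits/symbol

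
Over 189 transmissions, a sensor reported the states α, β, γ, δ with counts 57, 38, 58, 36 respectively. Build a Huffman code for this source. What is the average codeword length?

2 bits/symbol

Probabilities are the counts divided by 189.
Repeatedly combine the two least-probable nodes; the expected code length is the sum of the merged weights.
merge 4/21 + 38/189 → 74/189
merge 19/63 + 58/189 → 115/189
merge 74/189 + 115/189 → 1
L = 74/189 + 115/189 + 1 = 2 bits/symbol.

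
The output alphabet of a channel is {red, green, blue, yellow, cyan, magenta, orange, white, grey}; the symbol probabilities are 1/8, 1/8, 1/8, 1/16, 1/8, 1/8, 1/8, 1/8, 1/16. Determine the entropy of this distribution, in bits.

3.125 bits

Each probability is a power of 1/2, so log₂(1/p) is an integer.
H = Σ p·log₂(1/p) = 1/8·3 + 1/8·3 + 1/8·3 + 1/16·4 + 1/8·3 + 1/8·3 + 1/8·3 + 1/8·3 + 1/16·4 = 3.125 bits.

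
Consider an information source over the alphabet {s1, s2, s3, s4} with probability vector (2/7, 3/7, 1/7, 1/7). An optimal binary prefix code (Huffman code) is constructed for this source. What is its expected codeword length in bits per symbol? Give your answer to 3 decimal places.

Repeatedly combine the two least-probable nodes; the expected code length is the sum of the merged weights.
merge 1/7 + 1/7 → 2/7
merge 2/7 + 2/7 → 4/7
merge 3/7 + 4/7 → 1
L = 2/7 + 4/7 + 1 = 13/7 ≈ 1.857 bits/symbol.

1.857 bits/symbol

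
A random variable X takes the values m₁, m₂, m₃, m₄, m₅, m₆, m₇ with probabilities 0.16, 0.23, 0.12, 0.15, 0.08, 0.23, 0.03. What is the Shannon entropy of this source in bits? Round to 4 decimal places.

2.6192 bits

H = −Σ pᵢ log₂ pᵢ.
−0.16·log₂(0.16) = 0.4230
−0.23·log₂(0.23) = 0.4877
−0.12·log₂(0.12) = 0.3671
−0.15·log₂(0.15) = 0.4105
−0.08·log₂(0.08) = 0.2915
−0.23·log₂(0.23) = 0.4877
−0.03·log₂(0.03) = 0.1518
Sum ≈ 2.6192 → 2.6192 bits.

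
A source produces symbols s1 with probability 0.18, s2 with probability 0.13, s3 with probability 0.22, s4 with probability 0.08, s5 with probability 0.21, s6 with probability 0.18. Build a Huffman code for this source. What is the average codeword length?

Repeatedly combine the two least-probable nodes; the expected code length is the sum of the merged weights.
merge 2/25 + 13/100 → 21/100
merge 9/50 + 9/50 → 9/25
merge 21/100 + 21/100 → 21/50
merge 11/50 + 9/25 → 29/50
merge 21/50 + 29/50 → 1
L = 21/100 + 9/25 + 21/50 + 29/50 + 1 = 257/100 = 2.57 bits/symbol.

2.57 bits/symbol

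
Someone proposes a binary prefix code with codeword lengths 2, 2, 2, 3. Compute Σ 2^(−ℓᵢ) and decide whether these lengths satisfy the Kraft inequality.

With common denominator 2^3 = 8: Σ 2^(−ℓᵢ) = 2/8 + 2/8 + 2/8 + 1/8 = 7/8 = 0.875.
Kraft's inequality requires Σ ≤ 1; here Σ = 0.875 ≤ 1, so such a prefix code exists.

0.875; yes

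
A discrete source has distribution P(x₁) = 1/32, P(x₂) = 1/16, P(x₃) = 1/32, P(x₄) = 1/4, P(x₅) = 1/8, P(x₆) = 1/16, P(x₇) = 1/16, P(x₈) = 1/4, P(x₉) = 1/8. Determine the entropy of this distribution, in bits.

2.8125 bits

Each probability is a power of 1/2, so log₂(1/p) is an integer.
H = Σ p·log₂(1/p) = 1/32·5 + 1/16·4 + 1/32·5 + 1/4·2 + 1/8·3 + 1/16·4 + 1/16·4 + 1/4·2 + 1/8·3 = 2.8125 bits.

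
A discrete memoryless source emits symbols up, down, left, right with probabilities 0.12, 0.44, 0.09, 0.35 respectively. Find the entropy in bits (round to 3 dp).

H = −Σ pᵢ log₂ pᵢ.
−0.12·log₂(0.12) = 0.3671
−0.44·log₂(0.44) = 0.5211
−0.09·log₂(0.09) = 0.3127
−0.35·log₂(0.35) = 0.5301
Sum ≈ 1.7310 → 1.731 bits.

1.731 bits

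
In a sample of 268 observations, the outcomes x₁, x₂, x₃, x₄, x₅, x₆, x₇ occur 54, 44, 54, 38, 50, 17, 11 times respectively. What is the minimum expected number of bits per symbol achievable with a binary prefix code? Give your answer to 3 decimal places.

2.701 bits/symbol

Probabilities are the counts divided by 268.
Repeatedly combine the two least-probable nodes; the expected code length is the sum of the merged weights.
merge 11/268 + 17/268 → 7/67
merge 7/67 + 19/134 → 33/134
merge 11/67 + 25/134 → 47/134
merge 27/134 + 27/134 → 27/67
merge 33/134 + 47/134 → 40/67
merge 27/67 + 40/67 → 1
L = 7/67 + 33/134 + 47/134 + 27/67 + 40/67 + 1 = 181/67 ≈ 2.701 bits/symbol.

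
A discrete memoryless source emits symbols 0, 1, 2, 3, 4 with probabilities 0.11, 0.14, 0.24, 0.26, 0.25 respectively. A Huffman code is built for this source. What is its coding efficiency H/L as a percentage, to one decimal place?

99.9%

Entropy H = −Σ p log₂ p ≈ 2.2468 bits.
Huffman merges: 11/100+7/50→1/4; 6/25+1/4→49/100; 1/4+13/50→51/100; 49/100+51/100→1. L = 9/4 ≈ 2.2500.
Efficiency = H/L = 2.2468/2.2500 = 99.9%.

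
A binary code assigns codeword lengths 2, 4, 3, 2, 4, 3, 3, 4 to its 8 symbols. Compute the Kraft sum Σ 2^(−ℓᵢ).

1.0625

With common denominator 2^4 = 16: Σ 2^(−ℓᵢ) = 4/16 + 1/16 + 2/16 + 4/16 + 1/16 + 2/16 + 2/16 + 1/16 = 17/16 = 1.0625.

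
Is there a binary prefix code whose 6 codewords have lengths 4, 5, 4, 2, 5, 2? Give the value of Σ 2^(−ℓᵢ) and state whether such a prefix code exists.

With common denominator 2^5 = 32: Σ 2^(−ℓᵢ) = 2/32 + 1/32 + 2/32 + 8/32 + 1/32 + 8/32 = 22/32 = 0.6875.
Kraft's inequality requires Σ ≤ 1; here Σ = 0.6875 ≤ 1, so such a prefix code exists.

0.6875; yes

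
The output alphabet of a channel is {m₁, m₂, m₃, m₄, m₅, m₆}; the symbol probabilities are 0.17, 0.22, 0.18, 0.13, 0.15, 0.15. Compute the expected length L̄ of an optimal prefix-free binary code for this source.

2.6 bits/symbol

Repeatedly combine the two least-probable nodes; the expected code length is the sum of the merged weights.
merge 13/100 + 3/20 → 7/25
merge 3/20 + 17/100 → 8/25
merge 9/50 + 11/50 → 2/5
merge 7/25 + 8/25 → 3/5
merge 2/5 + 3/5 → 1
L = 7/25 + 8/25 + 2/5 + 3/5 + 1 = 13/5 = 2.6 bits/symbol.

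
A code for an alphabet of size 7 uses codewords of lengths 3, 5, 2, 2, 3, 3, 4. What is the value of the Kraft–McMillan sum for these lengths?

With common denominator 2^5 = 32: Σ 2^(−ℓᵢ) = 4/32 + 1/32 + 8/32 + 8/32 + 4/32 + 4/32 + 2/32 = 31/32 = 0.96875.

0.96875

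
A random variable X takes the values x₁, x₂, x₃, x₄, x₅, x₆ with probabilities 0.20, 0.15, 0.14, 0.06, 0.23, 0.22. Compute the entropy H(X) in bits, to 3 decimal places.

2.484 bits

H = −Σ pᵢ log₂ pᵢ.
−0.20·log₂(0.20) = 0.4644
−0.15·log₂(0.15) = 0.4105
−0.14·log₂(0.14) = 0.3971
−0.06·log₂(0.06) = 0.2435
−0.23·log₂(0.23) = 0.4877
−0.22·log₂(0.22) = 0.4806
Sum ≈ 2.4838 → 2.484 bits.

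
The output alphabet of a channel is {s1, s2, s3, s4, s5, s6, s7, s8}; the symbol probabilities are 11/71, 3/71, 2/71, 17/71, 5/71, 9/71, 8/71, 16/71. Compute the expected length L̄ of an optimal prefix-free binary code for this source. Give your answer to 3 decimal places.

Repeatedly combine the two least-probable nodes; the expected code length is the sum of the merged weights.
merge 2/71 + 3/71 → 5/71
merge 5/71 + 5/71 → 10/71
merge 8/71 + 9/71 → 17/71
merge 10/71 + 11/71 → 21/71
merge 16/71 + 17/71 → 33/71
merge 17/71 + 21/71 → 38/71
merge 33/71 + 38/71 → 1
L = 5/71 + 10/71 + 17/71 + 21/71 + 33/71 + 38/71 + 1 = 195/71 ≈ 2.746 bits/symbol.

2.746 bits/symbol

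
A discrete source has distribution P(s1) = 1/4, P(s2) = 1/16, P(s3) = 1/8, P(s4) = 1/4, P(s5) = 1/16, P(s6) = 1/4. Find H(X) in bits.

Each probability is a power of 1/2, so log₂(1/p) is an integer.
H = Σ p·log₂(1/p) = 1/4·2 + 1/16·4 + 1/8·3 + 1/4·2 + 1/16·4 + 1/4·2 = 2.375 bits.

2.375 bits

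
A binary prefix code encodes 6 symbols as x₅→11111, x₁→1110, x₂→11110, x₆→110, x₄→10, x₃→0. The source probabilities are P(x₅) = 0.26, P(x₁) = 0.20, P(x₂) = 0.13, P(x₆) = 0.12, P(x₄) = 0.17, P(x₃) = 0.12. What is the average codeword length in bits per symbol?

L̄ = Σ pᵢ·ℓᵢ = 0.26·5 + 0.20·4 + 0.13·5 + 0.12·3 + 0.17·2 + 0.12·1 = 3.57 bits/symbol.

3.57 bits/symbol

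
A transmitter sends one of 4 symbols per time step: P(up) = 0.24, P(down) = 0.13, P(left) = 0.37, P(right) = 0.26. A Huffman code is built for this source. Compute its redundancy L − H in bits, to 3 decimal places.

0.087 bits

Entropy H = −Σ p log₂ p ≈ 1.9128 bits.
Huffman merges: 13/100+6/25→37/100; 13/50+37/100→63/100; 37/100+63/100→1. L = 2 ≈ 2.0000.
L − H = 2.0000 − 1.9128 = 0.087 bits.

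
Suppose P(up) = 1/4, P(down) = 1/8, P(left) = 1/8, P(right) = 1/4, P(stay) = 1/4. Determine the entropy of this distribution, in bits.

Each probability is a power of 1/2, so log₂(1/p) is an integer.
H = Σ p·log₂(1/p) = 1/4·2 + 1/8·3 + 1/8·3 + 1/4·2 + 1/4·2 = 2.25 bits.

2.25 bits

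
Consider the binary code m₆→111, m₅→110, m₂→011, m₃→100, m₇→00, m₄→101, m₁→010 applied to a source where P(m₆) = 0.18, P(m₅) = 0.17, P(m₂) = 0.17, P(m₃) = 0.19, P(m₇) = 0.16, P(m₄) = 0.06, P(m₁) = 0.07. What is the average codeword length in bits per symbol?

L̄ = Σ pᵢ·ℓᵢ = 0.18·3 + 0.17·3 + 0.17·3 + 0.19·3 + 0.16·2 + 0.06·3 + 0.07·3 = 2.84 bits/symbol.

2.84 bits/symbol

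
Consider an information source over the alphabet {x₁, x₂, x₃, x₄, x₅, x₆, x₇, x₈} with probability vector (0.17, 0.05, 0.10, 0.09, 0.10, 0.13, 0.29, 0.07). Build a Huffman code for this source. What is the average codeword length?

Repeatedly combine the two least-probable nodes; the expected code length is the sum of the merged weights.
merge 1/20 + 7/100 → 3/25
merge 9/100 + 1/10 → 19/100
merge 1/10 + 3/25 → 11/50
merge 13/100 + 17/100 → 3/10
merge 19/100 + 11/50 → 41/100
merge 29/100 + 3/10 → 59/100
merge 41/100 + 59/100 → 1
L = 3/25 + 19/100 + 11/50 + 3/10 + 41/100 + 59/100 + 1 = 283/100 = 2.83 bits/symbol.

2.83 bits/symbol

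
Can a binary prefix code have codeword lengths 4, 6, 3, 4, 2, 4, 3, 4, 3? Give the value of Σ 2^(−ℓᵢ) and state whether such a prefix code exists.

With common denominator 2^6 = 64: Σ 2^(−ℓᵢ) = 4/64 + 1/64 + 8/64 + 4/64 + 16/64 + 4/64 + 8/64 + 4/64 + 8/64 = 57/64 = 0.890625.
Kraft's inequality requires Σ ≤ 1; here Σ = 0.890625 ≤ 1, so such a prefix code exists.

0.890625; yes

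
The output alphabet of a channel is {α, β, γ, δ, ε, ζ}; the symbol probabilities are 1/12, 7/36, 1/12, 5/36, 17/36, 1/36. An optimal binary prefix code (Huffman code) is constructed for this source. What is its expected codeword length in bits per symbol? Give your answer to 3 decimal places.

Repeatedly combine the two least-probable nodes; the expected code length is the sum of the merged weights.
merge 1/36 + 1/12 → 1/9
merge 1/12 + 1/9 → 7/36
merge 5/36 + 7/36 → 1/3
merge 7/36 + 1/3 → 19/36
merge 17/36 + 19/36 → 1
L = 1/9 + 7/36 + 1/3 + 19/36 + 1 = 13/6 ≈ 2.167 bits/symbol.

2.167 bits/symbol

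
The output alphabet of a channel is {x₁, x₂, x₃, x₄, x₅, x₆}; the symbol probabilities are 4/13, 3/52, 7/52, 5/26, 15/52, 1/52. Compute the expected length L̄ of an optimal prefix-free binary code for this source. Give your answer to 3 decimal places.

Repeatedly combine the two least-probable nodes; the expected code length is the sum of the merged weights.
merge 1/52 + 3/52 → 1/13
merge 1/13 + 7/52 → 11/52
merge 5/26 + 11/52 → 21/52
merge 15/52 + 4/13 → 31/52
merge 21/52 + 31/52 → 1
L = 1/13 + 11/52 + 21/52 + 31/52 + 1 = 119/52 ≈ 2.288 bits/symbol.

2.288 bits/symbol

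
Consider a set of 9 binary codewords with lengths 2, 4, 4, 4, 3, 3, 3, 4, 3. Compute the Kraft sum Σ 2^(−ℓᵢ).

With common denominator 2^4 = 16: Σ 2^(−ℓᵢ) = 4/16 + 1/16 + 1/16 + 1/16 + 2/16 + 2/16 + 2/16 + 1/16 + 2/16 = 16/16 = 1.

1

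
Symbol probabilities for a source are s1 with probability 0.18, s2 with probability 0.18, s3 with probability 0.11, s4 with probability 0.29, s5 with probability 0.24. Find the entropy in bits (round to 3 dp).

H = −Σ pᵢ log₂ pᵢ.
−0.18·log₂(0.18) = 0.4453
−0.18·log₂(0.18) = 0.4453
−0.11·log₂(0.11) = 0.3503
−0.29·log₂(0.29) = 0.5179
−0.24·log₂(0.24) = 0.4941
Sum ≈ 2.2529 → 2.253 bits.

2.253 bits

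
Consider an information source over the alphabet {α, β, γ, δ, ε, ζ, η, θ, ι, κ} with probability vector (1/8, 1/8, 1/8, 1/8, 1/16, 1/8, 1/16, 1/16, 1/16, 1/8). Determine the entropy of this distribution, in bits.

3.25 bits

Each probability is a power of 1/2, so log₂(1/p) is an integer.
H = Σ p·log₂(1/p) = 1/8·3 + 1/8·3 + 1/8·3 + 1/8·3 + 1/16·4 + 1/8·3 + 1/16·4 + 1/16·4 + 1/16·4 + 1/8·3 = 3.25 bits.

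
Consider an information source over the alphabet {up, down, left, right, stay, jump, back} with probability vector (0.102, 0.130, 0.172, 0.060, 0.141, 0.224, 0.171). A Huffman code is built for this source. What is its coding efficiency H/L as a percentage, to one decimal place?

Entropy H = −Σ p log₂ p ≈ 2.7166 bits.
Huffman merges: 3/50+51/500→81/500; 13/100+141/1000→271/1000; 81/500+171/1000→333/1000; 43/250+28/125→99/250; 271/1000+333/1000→151/250; 99/250+151/250→1. L = 1383/500 ≈ 2.7660.
Efficiency = H/L = 2.7166/2.7660 = 98.2%.

98.2%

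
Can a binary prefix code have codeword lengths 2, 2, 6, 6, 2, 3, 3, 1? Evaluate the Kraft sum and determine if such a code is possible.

1.53125; no

With common denominator 2^6 = 64: Σ 2^(−ℓᵢ) = 16/64 + 16/64 + 1/64 + 1/64 + 16/64 + 8/64 + 8/64 + 32/64 = 98/64 = 1.53125.
Kraft's inequality requires Σ ≤ 1; here Σ = 1.53125 > 1, so no such prefix code exists.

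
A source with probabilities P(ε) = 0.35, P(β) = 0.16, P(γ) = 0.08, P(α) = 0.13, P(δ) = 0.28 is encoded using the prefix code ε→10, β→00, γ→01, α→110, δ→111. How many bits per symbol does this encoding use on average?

L̄ = Σ pᵢ·ℓᵢ = 0.35·2 + 0.16·2 + 0.08·2 + 0.13·3 + 0.28·3 = 2.41 bits/symbol.

2.41 bits/symbol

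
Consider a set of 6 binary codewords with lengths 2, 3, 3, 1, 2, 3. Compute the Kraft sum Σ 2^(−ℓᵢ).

1.375

With common denominator 2^3 = 8: Σ 2^(−ℓᵢ) = 2/8 + 1/8 + 1/8 + 4/8 + 2/8 + 1/8 = 11/8 = 1.375.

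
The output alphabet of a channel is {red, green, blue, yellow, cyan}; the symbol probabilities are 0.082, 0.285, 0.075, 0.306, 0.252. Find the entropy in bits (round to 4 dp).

H = −Σ pᵢ log₂ pᵢ.
−0.082·log₂(0.082) = 0.2959
−0.285·log₂(0.285) = 0.5161
−0.075·log₂(0.075) = 0.2803
−0.306·log₂(0.306) = 0.5228
−0.252·log₂(0.252) = 0.5011
Sum ≈ 2.1161 → 2.1161 bits.

2.1161 bits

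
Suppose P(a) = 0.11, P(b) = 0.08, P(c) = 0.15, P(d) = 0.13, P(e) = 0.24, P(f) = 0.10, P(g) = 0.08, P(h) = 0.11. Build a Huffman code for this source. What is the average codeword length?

Repeatedly combine the two least-probable nodes; the expected code length is the sum of the merged weights.
merge 2/25 + 2/25 → 4/25
merge 1/10 + 11/100 → 21/100
merge 11/100 + 13/100 → 6/25
merge 3/20 + 4/25 → 31/100
merge 21/100 + 6/25 → 9/20
merge 6/25 + 31/100 → 11/20
merge 9/20 + 11/20 → 1
L = 4/25 + 21/100 + 6/25 + 31/100 + 9/20 + 11/20 + 1 = 73/25 = 2.92 bits/symbol.

2.92 bits/symbol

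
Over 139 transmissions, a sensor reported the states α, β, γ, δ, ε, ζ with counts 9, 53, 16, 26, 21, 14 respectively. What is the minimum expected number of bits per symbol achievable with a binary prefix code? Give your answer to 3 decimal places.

Probabilities are the counts divided by 139.
Repeatedly combine the two least-probable nodes; the expected code length is the sum of the merged weights.
merge 9/139 + 14/139 → 23/139
merge 16/139 + 21/139 → 37/139
merge 23/139 + 26/139 → 49/139
merge 37/139 + 49/139 → 86/139
merge 53/139 + 86/139 → 1
L = 23/139 + 37/139 + 49/139 + 86/139 + 1 = 334/139 ≈ 2.403 bits/symbol.

2.403 bits/symbol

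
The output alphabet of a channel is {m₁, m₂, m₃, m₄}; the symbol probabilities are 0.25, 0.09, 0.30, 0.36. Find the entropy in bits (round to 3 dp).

H = −Σ pᵢ log₂ pᵢ.
−0.25·log₂(0.25) = 0.5000
−0.09·log₂(0.09) = 0.3127
−0.30·log₂(0.30) = 0.5211
−0.36·log₂(0.36) = 0.5306
Sum ≈ 1.8644 → 1.864 bits.

1.864 bits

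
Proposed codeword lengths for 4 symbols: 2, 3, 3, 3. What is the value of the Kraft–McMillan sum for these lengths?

0.625

With common denominator 2^3 = 8: Σ 2^(−ℓᵢ) = 2/8 + 1/8 + 1/8 + 1/8 = 5/8 = 0.625.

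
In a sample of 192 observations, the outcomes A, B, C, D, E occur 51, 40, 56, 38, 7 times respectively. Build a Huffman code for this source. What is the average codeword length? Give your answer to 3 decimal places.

2.234 bits/symbol

Probabilities are the counts divided by 192.
Repeatedly combine the two least-probable nodes; the expected code length is the sum of the merged weights.
merge 7/192 + 19/96 → 15/64
merge 5/24 + 15/64 → 85/192
merge 17/64 + 7/24 → 107/192
merge 85/192 + 107/192 → 1
L = 15/64 + 85/192 + 107/192 + 1 = 143/64 ≈ 2.234 bits/symbol.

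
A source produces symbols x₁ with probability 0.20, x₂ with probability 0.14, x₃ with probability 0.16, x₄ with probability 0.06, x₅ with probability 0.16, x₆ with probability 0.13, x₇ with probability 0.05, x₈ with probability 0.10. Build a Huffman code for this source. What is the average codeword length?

Repeatedly combine the two least-probable nodes; the expected code length is the sum of the merged weights.
merge 1/20 + 3/50 → 11/100
merge 1/10 + 11/100 → 21/100
merge 13/100 + 7/50 → 27/100
merge 4/25 + 4/25 → 8/25
merge 1/5 + 21/100 → 41/100
merge 27/100 + 8/25 → 59/100
merge 41/100 + 59/100 → 1
L = 11/100 + 21/100 + 27/100 + 8/25 + 41/100 + 59/100 + 1 = 291/100 = 2.91 bits/symbol.

2.91 bits/symbol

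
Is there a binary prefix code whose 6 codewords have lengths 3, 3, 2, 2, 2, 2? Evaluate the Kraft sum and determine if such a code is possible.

1.25; no

With common denominator 2^3 = 8: Σ 2^(−ℓᵢ) = 1/8 + 1/8 + 2/8 + 2/8 + 2/8 + 2/8 = 10/8 = 1.25.
Kraft's inequality requires Σ ≤ 1; here Σ = 1.25 > 1, so no such prefix code exists.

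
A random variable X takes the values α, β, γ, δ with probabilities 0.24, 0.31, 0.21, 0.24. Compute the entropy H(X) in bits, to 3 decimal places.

H = −Σ pᵢ log₂ pᵢ.
−0.24·log₂(0.24) = 0.4941
−0.31·log₂(0.31) = 0.5238
−0.21·log₂(0.21) = 0.4728
−0.24·log₂(0.24) = 0.4941
Sum ≈ 1.9849 → 1.985 bits.

1.985 bits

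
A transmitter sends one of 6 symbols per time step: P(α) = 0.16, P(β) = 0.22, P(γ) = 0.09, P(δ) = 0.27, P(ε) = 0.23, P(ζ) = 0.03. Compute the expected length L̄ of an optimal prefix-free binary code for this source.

2.4 bits/symbol

Repeatedly combine the two least-probable nodes; the expected code length is the sum of the merged weights.
merge 3/100 + 9/100 → 3/25
merge 3/25 + 4/25 → 7/25
merge 11/50 + 23/100 → 9/20
merge 27/100 + 7/25 → 11/20
merge 9/20 + 11/20 → 1
L = 3/25 + 7/25 + 9/20 + 11/20 + 1 = 12/5 = 2.4 bits/symbol.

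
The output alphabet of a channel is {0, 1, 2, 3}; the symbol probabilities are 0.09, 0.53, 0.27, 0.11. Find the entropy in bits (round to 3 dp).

H = −Σ pᵢ log₂ pᵢ.
−0.09·log₂(0.09) = 0.3127
−0.53·log₂(0.53) = 0.4854
−0.27·log₂(0.27) = 0.5100
−0.11·log₂(0.11) = 0.3503
Sum ≈ 1.6584 → 1.658 bits.

1.658 bits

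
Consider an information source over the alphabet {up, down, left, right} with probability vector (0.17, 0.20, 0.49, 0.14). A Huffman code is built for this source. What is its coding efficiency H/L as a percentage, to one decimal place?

98.9%

Entropy H = −Σ p log₂ p ≈ 1.8004 bits.
Huffman merges: 7/50+17/100→31/100; 1/5+31/100→51/100; 49/100+51/100→1. L = 91/50 ≈ 1.8200.
Efficiency = H/L = 1.8004/1.8200 = 98.9%.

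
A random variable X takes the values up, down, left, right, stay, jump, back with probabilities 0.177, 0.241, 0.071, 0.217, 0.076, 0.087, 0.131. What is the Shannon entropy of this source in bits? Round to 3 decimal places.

H = −Σ pᵢ log₂ pᵢ.
−0.177·log₂(0.177) = 0.4422
−0.241·log₂(0.241) = 0.4947
−0.071·log₂(0.071) = 0.2709
−0.217·log₂(0.217) = 0.4783
−0.076·log₂(0.076) = 0.2826
−0.087·log₂(0.087) = 0.3065
−0.131·log₂(0.131) = 0.3841
Sum ≈ 2.6594 → 2.659 bits.

2.659 bits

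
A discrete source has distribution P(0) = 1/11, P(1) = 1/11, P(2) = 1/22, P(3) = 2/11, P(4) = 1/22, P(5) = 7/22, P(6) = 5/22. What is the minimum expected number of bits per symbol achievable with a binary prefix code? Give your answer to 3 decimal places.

Repeatedly combine the two least-probable nodes; the expected code length is the sum of the merged weights.
merge 1/22 + 1/22 → 1/11
merge 1/11 + 1/11 → 2/11
merge 1/11 + 2/11 → 3/11
merge 2/11 + 5/22 → 9/22
merge 3/11 + 7/22 → 13/22
merge 9/22 + 13/22 → 1
L = 1/11 + 2/11 + 3/11 + 9/22 + 13/22 + 1 = 28/11 ≈ 2.545 bits/symbol.

2.545 bits/symbol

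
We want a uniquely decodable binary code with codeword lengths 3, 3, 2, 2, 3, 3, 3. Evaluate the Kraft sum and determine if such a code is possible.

With common denominator 2^3 = 8: Σ 2^(−ℓᵢ) = 1/8 + 1/8 + 2/8 + 2/8 + 1/8 + 1/8 + 1/8 = 9/8 = 1.125.
Kraft's inequality requires Σ ≤ 1; here Σ = 1.125 > 1, so no such prefix code exists.

1.125; no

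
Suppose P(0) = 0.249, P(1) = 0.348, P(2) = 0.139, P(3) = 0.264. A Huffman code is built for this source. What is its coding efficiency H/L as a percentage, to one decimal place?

Entropy H = −Σ p log₂ p ≈ 1.9323 bits.
Huffman merges: 139/1000+249/1000→97/250; 33/125+87/250→153/250; 97/250+153/250→1. L = 2 ≈ 2.0000.
Efficiency = H/L = 1.9323/2.0000 = 96.6%.

96.6%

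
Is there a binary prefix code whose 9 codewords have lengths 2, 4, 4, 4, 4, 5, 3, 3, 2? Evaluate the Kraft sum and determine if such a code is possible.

1.03125; no

With common denominator 2^5 = 32: Σ 2^(−ℓᵢ) = 8/32 + 2/32 + 2/32 + 2/32 + 2/32 + 1/32 + 4/32 + 4/32 + 8/32 = 33/32 = 1.03125.
Kraft's inequality requires Σ ≤ 1; here Σ = 1.03125 > 1, so no such prefix code exists.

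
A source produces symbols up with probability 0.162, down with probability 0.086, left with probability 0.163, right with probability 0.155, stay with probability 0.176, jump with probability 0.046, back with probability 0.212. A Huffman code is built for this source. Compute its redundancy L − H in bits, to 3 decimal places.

Entropy H = −Σ p log₂ p ≈ 2.6932 bits.
Huffman merges: 23/500+43/500→33/250; 33/250+31/200→287/1000; 81/500+163/1000→13/40; 22/125+53/250→97/250; 287/1000+13/40→153/250; 97/250+153/250→1. L = 343/125 ≈ 2.7440.
L − H = 2.7440 − 2.6932 = 0.051 bits.

0.051 bits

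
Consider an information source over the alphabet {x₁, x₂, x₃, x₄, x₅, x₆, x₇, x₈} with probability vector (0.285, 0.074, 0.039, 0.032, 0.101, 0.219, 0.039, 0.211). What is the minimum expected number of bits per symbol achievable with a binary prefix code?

Repeatedly combine the two least-probable nodes; the expected code length is the sum of the merged weights.
merge 4/125 + 39/1000 → 71/1000
merge 39/1000 + 71/1000 → 11/100
merge 37/500 + 101/1000 → 7/40
merge 11/100 + 7/40 → 57/200
merge 211/1000 + 219/1000 → 43/100
merge 57/200 + 57/200 → 57/100
merge 43/100 + 57/100 → 1
L = 71/1000 + 11/100 + 7/40 + 57/200 + 43/100 + 57/100 + 1 = 2641/1000 = 2.641 bits/symbol.

2.641 bits/symbol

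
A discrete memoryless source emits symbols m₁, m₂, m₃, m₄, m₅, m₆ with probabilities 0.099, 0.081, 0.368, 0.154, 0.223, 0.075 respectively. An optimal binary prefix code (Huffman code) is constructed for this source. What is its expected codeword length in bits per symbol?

Repeatedly combine the two least-probable nodes; the expected code length is the sum of the merged weights.
merge 3/40 + 81/1000 → 39/250
merge 99/1000 + 77/500 → 253/1000
merge 39/250 + 223/1000 → 379/1000
merge 253/1000 + 46/125 → 621/1000
merge 379/1000 + 621/1000 → 1
L = 39/250 + 253/1000 + 379/1000 + 621/1000 + 1 = 2409/1000 = 2.409 bits/symbol.

2.409 bits/symbol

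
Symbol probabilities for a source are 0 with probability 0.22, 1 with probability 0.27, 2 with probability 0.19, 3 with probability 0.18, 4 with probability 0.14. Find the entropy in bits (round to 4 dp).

2.2882 bits

H = −Σ pᵢ log₂ pᵢ.
−0.22·log₂(0.22) = 0.4806
−0.27·log₂(0.27) = 0.5100
−0.19·log₂(0.19) = 0.4552
−0.18·log₂(0.18) = 0.4453
−0.14·log₂(0.14) = 0.3971
Sum ≈ 2.2882 → 2.2882 bits.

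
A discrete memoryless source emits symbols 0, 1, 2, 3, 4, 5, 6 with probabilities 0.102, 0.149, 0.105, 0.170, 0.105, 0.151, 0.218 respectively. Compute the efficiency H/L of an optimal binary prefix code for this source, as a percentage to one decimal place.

Entropy H = −Σ p log₂ p ≈ 2.7535 bits.
Huffman merges: 51/500+21/200→207/1000; 21/200+149/1000→127/500; 151/1000+17/100→321/1000; 207/1000+109/500→17/40; 127/500+321/1000→23/40; 17/40+23/40→1. L = 1391/500 ≈ 2.7820.
Efficiency = H/L = 2.7535/2.7820 = 99.0%.

99.0%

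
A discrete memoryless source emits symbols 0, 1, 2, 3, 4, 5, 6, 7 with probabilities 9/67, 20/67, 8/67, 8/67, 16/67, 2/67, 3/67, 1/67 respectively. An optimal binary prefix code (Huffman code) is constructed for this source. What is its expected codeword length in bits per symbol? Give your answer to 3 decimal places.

Repeatedly combine the two least-probable nodes; the expected code length is the sum of the merged weights.
merge 1/67 + 2/67 → 3/67
merge 3/67 + 3/67 → 6/67
merge 6/67 + 8/67 → 14/67
merge 8/67 + 9/67 → 17/67
merge 14/67 + 16/67 → 30/67
merge 17/67 + 20/67 → 37/67
merge 30/67 + 37/67 → 1
L = 3/67 + 6/67 + 14/67 + 17/67 + 30/67 + 37/67 + 1 = 174/67 ≈ 2.597 bits/symbol.

2.597 bits/symbol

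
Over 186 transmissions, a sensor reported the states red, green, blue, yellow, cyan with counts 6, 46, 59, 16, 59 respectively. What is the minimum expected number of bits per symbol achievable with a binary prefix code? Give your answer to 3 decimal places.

2.118 bits/symbol

Probabilities are the counts divided by 186.
Repeatedly combine the two least-probable nodes; the expected code length is the sum of the merged weights.
merge 1/31 + 8/93 → 11/93
merge 11/93 + 23/93 → 34/93
merge 59/186 + 59/186 → 59/93
merge 34/93 + 59/93 → 1
L = 11/93 + 34/93 + 59/93 + 1 = 197/93 ≈ 2.118 bits/symbol.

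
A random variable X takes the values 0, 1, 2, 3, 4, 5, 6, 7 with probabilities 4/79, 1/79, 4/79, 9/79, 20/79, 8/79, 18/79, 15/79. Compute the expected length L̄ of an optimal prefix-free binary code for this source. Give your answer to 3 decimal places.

Repeatedly combine the two least-probable nodes; the expected code length is the sum of the merged weights.
merge 1/79 + 4/79 → 5/79
merge 4/79 + 5/79 → 9/79
merge 8/79 + 9/79 → 17/79
merge 9/79 + 15/79 → 24/79
merge 17/79 + 18/79 → 35/79
merge 20/79 + 24/79 → 44/79
merge 35/79 + 44/79 → 1
L = 5/79 + 9/79 + 17/79 + 24/79 + 35/79 + 44/79 + 1 = 213/79 ≈ 2.696 bits/symbol.

2.696 bits/symbol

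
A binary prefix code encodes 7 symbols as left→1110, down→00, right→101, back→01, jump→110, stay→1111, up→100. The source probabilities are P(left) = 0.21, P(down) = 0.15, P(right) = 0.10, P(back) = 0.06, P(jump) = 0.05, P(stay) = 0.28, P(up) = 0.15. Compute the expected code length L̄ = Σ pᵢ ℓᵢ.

L̄ = Σ pᵢ·ℓᵢ = 0.21·4 + 0.15·2 + 0.10·3 + 0.06·2 + 0.05·3 + 0.28·4 + 0.15·3 = 3.28 bits/symbol.

3.28 bits/symbol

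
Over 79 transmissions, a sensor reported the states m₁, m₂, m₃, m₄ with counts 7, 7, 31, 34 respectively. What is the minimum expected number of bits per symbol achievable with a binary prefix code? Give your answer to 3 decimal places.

1.747 bits/symbol

Probabilities are the counts divided by 79.
Repeatedly combine the two least-probable nodes; the expected code length is the sum of the merged weights.
merge 7/79 + 7/79 → 14/79
merge 14/79 + 31/79 → 45/79
merge 34/79 + 45/79 → 1
L = 14/79 + 45/79 + 1 = 138/79 ≈ 1.747 bits/symbol.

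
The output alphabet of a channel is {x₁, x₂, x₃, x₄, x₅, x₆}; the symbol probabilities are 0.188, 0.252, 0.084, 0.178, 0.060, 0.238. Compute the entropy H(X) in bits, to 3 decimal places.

2.434 bits

H = −Σ pᵢ log₂ pᵢ.
−0.188·log₂(0.188) = 0.4533
−0.252·log₂(0.252) = 0.5011
−0.084·log₂(0.084) = 0.3002
−0.178·log₂(0.178) = 0.4432
−0.060·log₂(0.060) = 0.2435
−0.238·log₂(0.238) = 0.4929
Sum ≈ 2.4342 → 2.434 bits.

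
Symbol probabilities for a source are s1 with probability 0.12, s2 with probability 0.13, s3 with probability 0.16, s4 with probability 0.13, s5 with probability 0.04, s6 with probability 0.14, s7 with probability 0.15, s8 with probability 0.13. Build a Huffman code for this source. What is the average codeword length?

3 bits/symbol

Repeatedly combine the two least-probable nodes; the expected code length is the sum of the merged weights.
merge 1/25 + 3/25 → 4/25
merge 13/100 + 13/100 → 13/50
merge 13/100 + 7/50 → 27/100
merge 3/20 + 4/25 → 31/100
merge 4/25 + 13/50 → 21/50
merge 27/100 + 31/100 → 29/50
merge 21/50 + 29/50 → 1
L = 4/25 + 13/50 + 27/100 + 31/100 + 21/50 + 29/50 + 1 = 3 bits/symbol.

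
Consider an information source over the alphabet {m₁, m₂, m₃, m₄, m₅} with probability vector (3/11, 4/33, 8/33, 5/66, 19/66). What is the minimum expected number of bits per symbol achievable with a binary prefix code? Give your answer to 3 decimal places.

2.197 bits/symbol

Repeatedly combine the two least-probable nodes; the expected code length is the sum of the merged weights.
merge 5/66 + 4/33 → 13/66
merge 13/66 + 8/33 → 29/66
merge 3/11 + 19/66 → 37/66
merge 29/66 + 37/66 → 1
L = 13/66 + 29/66 + 37/66 + 1 = 145/66 ≈ 2.197 bits/symbol.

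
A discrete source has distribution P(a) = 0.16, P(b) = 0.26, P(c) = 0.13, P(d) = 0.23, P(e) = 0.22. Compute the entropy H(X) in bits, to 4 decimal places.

2.2792 bits

H = −Σ pᵢ log₂ pᵢ.
−0.16·log₂(0.16) = 0.4230
−0.26·log₂(0.26) = 0.5053
−0.13·log₂(0.13) = 0.3826
−0.23·log₂(0.23) = 0.4877
−0.22·log₂(0.22) = 0.4806
Sum ≈ 2.2792 → 2.2792 bits.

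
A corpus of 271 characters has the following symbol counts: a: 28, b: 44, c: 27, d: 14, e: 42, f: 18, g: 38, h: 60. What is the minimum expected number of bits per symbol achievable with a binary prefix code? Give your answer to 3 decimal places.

Probabilities are the counts divided by 271.
Repeatedly combine the two least-probable nodes; the expected code length is the sum of the merged weights.
merge 14/271 + 18/271 → 32/271
merge 27/271 + 28/271 → 55/271
merge 32/271 + 38/271 → 70/271
merge 42/271 + 44/271 → 86/271
merge 55/271 + 60/271 → 115/271
merge 70/271 + 86/271 → 156/271
merge 115/271 + 156/271 → 1
L = 32/271 + 55/271 + 70/271 + 86/271 + 115/271 + 156/271 + 1 = 785/271 ≈ 2.897 bits/symbol.

2.897 bits/symbol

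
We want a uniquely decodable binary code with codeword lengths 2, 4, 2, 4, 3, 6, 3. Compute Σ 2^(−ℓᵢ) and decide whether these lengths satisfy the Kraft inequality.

0.890625; yes

With common denominator 2^6 = 64: Σ 2^(−ℓᵢ) = 16/64 + 4/64 + 16/64 + 4/64 + 8/64 + 1/64 + 8/64 = 57/64 = 0.890625.
Kraft's inequality requires Σ ≤ 1; here Σ = 0.890625 ≤ 1, so such a prefix code exists.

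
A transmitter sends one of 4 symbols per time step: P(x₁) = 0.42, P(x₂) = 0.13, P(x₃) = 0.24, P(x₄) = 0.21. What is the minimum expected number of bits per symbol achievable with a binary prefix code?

Repeatedly combine the two least-probable nodes; the expected code length is the sum of the merged weights.
merge 13/100 + 21/100 → 17/50
merge 6/25 + 17/50 → 29/50
merge 21/50 + 29/50 → 1
L = 17/50 + 29/50 + 1 = 48/25 = 1.92 bits/symbol.

1.92 bits/symbol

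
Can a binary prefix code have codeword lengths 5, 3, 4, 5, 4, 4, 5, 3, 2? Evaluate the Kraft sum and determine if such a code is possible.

0.78125; yes

With common denominator 2^5 = 32: Σ 2^(−ℓᵢ) = 1/32 + 4/32 + 2/32 + 1/32 + 2/32 + 2/32 + 1/32 + 4/32 + 8/32 = 25/32 = 0.78125.
Kraft's inequality requires Σ ≤ 1; here Σ = 0.78125 ≤ 1, so such a prefix code exists.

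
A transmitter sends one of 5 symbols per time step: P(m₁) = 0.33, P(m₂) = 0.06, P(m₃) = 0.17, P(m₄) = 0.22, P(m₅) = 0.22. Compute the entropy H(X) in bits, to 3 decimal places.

2.167 bits

H = −Σ pᵢ log₂ pᵢ.
−0.33·log₂(0.33) = 0.5278
−0.06·log₂(0.06) = 0.2435
−0.17·log₂(0.17) = 0.4346
−0.22·log₂(0.22) = 0.4806
−0.22·log₂(0.22) = 0.4806
Sum ≈ 2.1671 → 2.167 bits.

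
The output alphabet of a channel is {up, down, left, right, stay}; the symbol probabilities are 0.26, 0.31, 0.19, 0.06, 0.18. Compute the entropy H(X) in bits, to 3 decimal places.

H = −Σ pᵢ log₂ pᵢ.
−0.26·log₂(0.26) = 0.5053
−0.31·log₂(0.31) = 0.5238
−0.19·log₂(0.19) = 0.4552
−0.06·log₂(0.06) = 0.2435
−0.18·log₂(0.18) = 0.4453
Sum ≈ 2.1732 → 2.173 bits.

2.173 bits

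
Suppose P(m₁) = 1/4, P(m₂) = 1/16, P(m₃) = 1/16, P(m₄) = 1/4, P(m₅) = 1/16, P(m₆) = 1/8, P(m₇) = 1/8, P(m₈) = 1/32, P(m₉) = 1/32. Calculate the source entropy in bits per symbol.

Each probability is a power of 1/2, so log₂(1/p) is an integer.
H = Σ p·log₂(1/p) = 1/4·2 + 1/16·4 + 1/16·4 + 1/4·2 + 1/16·4 + 1/8·3 + 1/8·3 + 1/32·5 + 1/32·5 = 2.8125 bits.

2.8125 bits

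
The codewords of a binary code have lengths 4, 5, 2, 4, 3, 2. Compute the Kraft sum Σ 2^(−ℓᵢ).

With common denominator 2^5 = 32: Σ 2^(−ℓᵢ) = 2/32 + 1/32 + 8/32 + 2/32 + 4/32 + 8/32 = 25/32 = 0.78125.

0.78125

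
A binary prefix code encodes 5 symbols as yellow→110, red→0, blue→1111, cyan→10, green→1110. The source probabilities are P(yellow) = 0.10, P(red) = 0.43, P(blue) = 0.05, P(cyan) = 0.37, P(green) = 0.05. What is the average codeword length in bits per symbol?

L̄ = Σ pᵢ·ℓᵢ = 0.10·3 + 0.43·1 + 0.05·4 + 0.37·2 + 0.05·4 = 1.87 bits/symbol.

1.87 bits/symbol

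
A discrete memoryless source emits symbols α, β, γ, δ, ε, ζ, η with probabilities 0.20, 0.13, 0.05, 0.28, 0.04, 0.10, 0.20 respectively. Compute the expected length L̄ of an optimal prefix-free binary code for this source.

Repeatedly combine the two least-probable nodes; the expected code length is the sum of the merged weights.
merge 1/25 + 1/20 → 9/100
merge 9/100 + 1/10 → 19/100
merge 13/100 + 19/100 → 8/25
merge 1/5 + 1/5 → 2/5
merge 7/25 + 8/25 → 3/5
merge 2/5 + 3/5 → 1
L = 9/100 + 19/100 + 8/25 + 2/5 + 3/5 + 1 = 13/5 = 2.6 bits/symbol.

2.6 bits/symbol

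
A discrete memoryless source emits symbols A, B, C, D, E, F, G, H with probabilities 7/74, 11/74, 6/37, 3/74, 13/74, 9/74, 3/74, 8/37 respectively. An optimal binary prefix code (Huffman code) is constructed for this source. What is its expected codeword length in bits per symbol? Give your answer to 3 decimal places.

Repeatedly combine the two least-probable nodes; the expected code length is the sum of the merged weights.
merge 3/74 + 3/74 → 3/37
merge 3/37 + 7/74 → 13/74
merge 9/74 + 11/74 → 10/37
merge 6/37 + 13/74 → 25/74
merge 13/74 + 8/37 → 29/74
merge 10/37 + 25/74 → 45/74
merge 29/74 + 45/74 → 1
L = 3/37 + 13/74 + 10/37 + 25/74 + 29/74 + 45/74 + 1 = 106/37 ≈ 2.865 bits/symbol.

2.865 bits/symbol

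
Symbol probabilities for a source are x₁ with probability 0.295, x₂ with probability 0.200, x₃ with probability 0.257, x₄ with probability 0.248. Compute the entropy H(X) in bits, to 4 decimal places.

H = −Σ pᵢ log₂ pᵢ.
−0.295·log₂(0.295) = 0.5196
−0.200·log₂(0.200) = 0.4644
−0.257·log₂(0.257) = 0.5038
−0.248·log₂(0.248) = 0.4989
Sum ≈ 1.9866 → 1.9866 bits.

1.9866 bits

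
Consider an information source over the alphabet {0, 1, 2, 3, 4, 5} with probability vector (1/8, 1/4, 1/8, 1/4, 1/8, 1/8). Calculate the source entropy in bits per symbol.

2.5 bits

Each probability is a power of 1/2, so log₂(1/p) is an integer.
H = Σ p·log₂(1/p) = 1/8·3 + 1/4·2 + 1/8·3 + 1/4·2 + 1/8·3 + 1/8·3 = 2.5 bits.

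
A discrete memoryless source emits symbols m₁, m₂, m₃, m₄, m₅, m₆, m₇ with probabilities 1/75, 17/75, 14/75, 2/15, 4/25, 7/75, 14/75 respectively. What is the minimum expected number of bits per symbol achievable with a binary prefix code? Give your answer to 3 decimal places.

Repeatedly combine the two least-probable nodes; the expected code length is the sum of the merged weights.
merge 1/75 + 7/75 → 8/75
merge 8/75 + 2/15 → 6/25
merge 4/25 + 14/75 → 26/75
merge 14/75 + 17/75 → 31/75
merge 6/25 + 26/75 → 44/75
merge 31/75 + 44/75 → 1
L = 8/75 + 6/25 + 26/75 + 31/75 + 44/75 + 1 = 202/75 ≈ 2.693 bits/symbol.

2.693 bits/symbol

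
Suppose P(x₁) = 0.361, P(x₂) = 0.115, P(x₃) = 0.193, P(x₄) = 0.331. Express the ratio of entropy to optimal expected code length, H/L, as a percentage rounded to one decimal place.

96.3%

Entropy H = −Σ p log₂ p ≈ 1.8755 bits.
Huffman merges: 23/200+193/1000→77/250; 77/250+331/1000→639/1000; 361/1000+639/1000→1. L = 1947/1000 ≈ 1.9470.
Efficiency = H/L = 1.8755/1.9470 = 96.3%.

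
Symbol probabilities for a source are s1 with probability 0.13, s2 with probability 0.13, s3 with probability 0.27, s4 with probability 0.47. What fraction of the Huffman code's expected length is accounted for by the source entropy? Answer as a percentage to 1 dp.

Entropy H = −Σ p log₂ p ≈ 1.7873 bits.
Huffman merges: 13/100+13/100→13/50; 13/50+27/100→53/100; 47/100+53/100→1. L = 179/100 ≈ 1.7900.
Efficiency = H/L = 1.7873/1.7900 = 99.8%.

99.8%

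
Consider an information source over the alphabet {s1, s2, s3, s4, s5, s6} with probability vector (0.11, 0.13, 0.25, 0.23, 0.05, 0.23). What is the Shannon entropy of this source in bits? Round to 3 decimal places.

2.424 bits

H = −Σ pᵢ log₂ pᵢ.
−0.11·log₂(0.11) = 0.3503
−0.13·log₂(0.13) = 0.3826
−0.25·log₂(0.25) = 0.5000
−0.23·log₂(0.23) = 0.4877
−0.05·log₂(0.05) = 0.2161
−0.23·log₂(0.23) = 0.4877
Sum ≈ 2.4244 → 2.424 bits.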